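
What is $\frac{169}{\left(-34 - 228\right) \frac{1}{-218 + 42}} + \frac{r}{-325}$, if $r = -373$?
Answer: $\frac{4882263}{42575} \approx 114.67$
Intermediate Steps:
$\frac{169}{\left(-34 - 228\right) \frac{1}{-218 + 42}} + \frac{r}{-325} = \frac{169}{\left(-34 - 228\right) \frac{1}{-218 + 42}} - \frac{373}{-325} = \frac{169}{\left(-262\right) \frac{1}{-176}} - - \frac{373}{325} = \frac{169}{\left(-262\right) \left(- \frac{1}{176}\right)} + \frac{373}{325} = \frac{169}{\frac{131}{88}} + \frac{373}{325} = 169 \cdot \frac{88}{131} + \frac{373}{325} = \frac{14872}{131} + \frac{373}{325} = \frac{4882263}{42575}$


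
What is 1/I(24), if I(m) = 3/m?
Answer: 8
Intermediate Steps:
1/I(24) = 1/(3/24) = 1/(3*(1/24)) = 1/(⅛) = 8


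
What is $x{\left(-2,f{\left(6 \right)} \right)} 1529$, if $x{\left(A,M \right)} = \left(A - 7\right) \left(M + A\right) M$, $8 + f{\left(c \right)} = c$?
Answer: $-110088$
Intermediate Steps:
$f{\left(c \right)} = -8 + c$
$x{\left(A,M \right)} = M \left(-7 + A\right) \left(A + M\right)$ ($x{\left(A,M \right)} = \left(-7 + A\right) \left(A + M\right) M = M \left(-7 + A\right) \left(A + M\right)$)
$x{\left(-2,f{\left(6 \right)} \right)} 1529 = \left(-8 + 6\right) \left(\left(-2\right)^{2} - -14 - 7 \left(-8 + 6\right) - 2 \left(-8 + 6\right)\right) 1529 = - 2 \left(4 + 14 - -14 - -4\right) 1529 = - 2 \left(4 + 14 + 14 + 4\right) 1529 = \left(-2\right) 36 \cdot 1529 = \left(-72\right) 1529 = -110088$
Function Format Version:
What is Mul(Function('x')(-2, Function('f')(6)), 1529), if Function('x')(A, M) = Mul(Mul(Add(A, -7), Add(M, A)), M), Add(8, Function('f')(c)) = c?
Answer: -110088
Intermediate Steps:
Function('f')(c) = Add(-8, c)
Function('x')(A, M) = Mul(M, Add(-7, A), Add(A, M)) (Function('x')(A, M) = Mul(Mul(Add(-7, A), Add(A, M)), M) = Mul(M, Add(-7, A), Add(A, M)))
Mul(Function('x')(-2, Function('f')(6)), 1529) = Mul(Mul(Add(-8, 6), Add(Pow(-2, 2), Mul(-7, -2), Mul(-7, Add(-8, 6)), Mul(-2, Add(-8, 6)))), 1529) = Mul(Mul(-2, Add(4, 14, Mul(-7, -2), Mul(-2, -2))), 1529) = Mul(Mul(-2, Add(4, 14, 14, 4)), 1529) = Mul(Mul(-2, 36), 1529) = Mul(-72, 1529) = -110088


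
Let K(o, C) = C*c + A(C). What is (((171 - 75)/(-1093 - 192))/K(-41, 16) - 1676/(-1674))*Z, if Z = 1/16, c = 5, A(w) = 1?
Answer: 537919/8604360 ≈ 0.062517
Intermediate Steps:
Z = 1/16 ≈ 0.062500
K(o, C) = 1 + 5*C (K(o, C) = C*5 + 1 = 5*C + 1 = 1 + 5*C)
(((171 - 75)/(-1093 - 192))/K(-41, 16) - 1676/(-1674))*Z = (((171 - 75)/(-1093 - 192))/(1 + 5*16) - 1676/(-1674))*(1/16) = ((96/(-1285))/(1 + 80) - 1676*(-1/1674))*(1/16) = ((96*(-1/1285))/81 + 838/837)*(1/16) = (-96/1285*1/81 + 838/837)*(1/16) = (-32/34695 + 838/837)*(1/16) = (1075838/1075545)*(1/16) = 537919/8604360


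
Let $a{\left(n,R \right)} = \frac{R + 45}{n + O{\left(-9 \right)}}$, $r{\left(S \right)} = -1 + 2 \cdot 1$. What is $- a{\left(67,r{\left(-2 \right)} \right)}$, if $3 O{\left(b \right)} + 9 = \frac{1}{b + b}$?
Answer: $- \frac{2484}{3455} \approx -0.71896$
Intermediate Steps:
$r{\left(S \right)} = 1$ ($r{\left(S \right)} = -1 + 2 = 1$)
$O{\left(b \right)} = -3 + \frac{1}{6 b}$ ($O{\left(b \right)} = -3 + \frac{1}{3 \left(b + b\right)} = -3 + \frac{1}{3 \cdot 2 b} = -3 + \frac{\frac{1}{2} \frac{1}{b}}{3} = -3 + \frac{1}{6 b}$)
$a{\left(n,R \right)} = \frac{45 + R}{- \frac{163}{54} + n}$ ($a{\left(n,R \right)} = \frac{R + 45}{n - \left(3 - \frac{1}{6 \left(-9\right)}\right)} = \frac{45 + R}{n + \left(-3 + \frac{1}{6} \left(- \frac{1}{9}\right)\right)} = \frac{45 + R}{n - \frac{163}{54}} = \frac{45 + R}{- \frac{163}{54} + n}$)
$- a{\left(67,r{\left(-2 \right)} \right)} = - \frac{54 \left(45 + 1\right)}{-163 + 54 \cdot 67} = - \frac{54 \cdot 46}{-163 + 3618} = - \frac{54 \cdot 46}{3455} = \left(-1\right) \frac{2484}{3455} = - \frac{2484}{3455}$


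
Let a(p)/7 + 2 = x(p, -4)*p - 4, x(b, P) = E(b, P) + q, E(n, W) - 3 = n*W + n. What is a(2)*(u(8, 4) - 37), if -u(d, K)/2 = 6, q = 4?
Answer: 1372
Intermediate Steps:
E(n, W) = 3 + n + W*n (E(n, W) = 3 + (n*W + n) = 3 + (W*n + n) = 3 + (n + W*n) = 3 + n + W*n)
u(d, K) = -12 (u(d, K) = -2*6 = -12)
x(b, P) = 7 + b + P*b (x(b, P) = (3 + b + P*b) + 4 = 7 + b + P*b)
a(p) = -42 + 7*p*(7 - 3*p) (a(p) = -14 + 7*((7 + p - 4*p)*p - 4) = -14 + 7*((7 - 3*p)*p - 4) = -14 + 7*(p*(7 - 3*p) - 4) = -14 + 7*(-4 + p*(7 - 3*p)) = -14 + (-28 + 7*p*(7 - 3*p)) = -42 + 7*p*(7 - 3*p))
a(2)*(u(8, 4) - 37) = (-42 + 7*2*(7 - 3*2))*(-12 - 37) = (-42 + 7*2*(7 - 6))*(-49) = (-42 + 7*2*1)*(-49) = (-42 + 14)*(-49) = -28*(-49) = 1372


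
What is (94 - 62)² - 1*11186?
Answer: -10162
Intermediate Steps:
(94 - 62)² - 1*11186 = 32² - 11186 = 1024 - 11186 = -10162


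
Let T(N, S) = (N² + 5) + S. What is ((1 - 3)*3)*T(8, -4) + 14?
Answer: -376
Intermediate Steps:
T(N, S) = 5 + S + N² (T(N, S) = (5 + N²) + S = 5 + S + N²)
((1 - 3)*3)*T(8, -4) + 14 = ((1 - 3)*3)*(5 - 4 + 8²) + 14 = (-2*3)*(5 - 4 + 64) + 14 = -6*65 + 14 = -390 + 14 = -376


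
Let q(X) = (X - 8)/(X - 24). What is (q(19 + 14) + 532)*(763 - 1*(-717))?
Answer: 7123240/9 ≈ 7.9147e+5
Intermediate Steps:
q(X) = (-8 + X)/(-24 + X)
(q(19 + 14) + 532)*(763 - 1*(-717)) = ((-8 + (19 + 14))/(-24 + (19 + 14)) + 532)*(763 - 1*(-717)) = ((-8 + 33)/(-24 + 33) + 532)*(763 + 717) = (25/9 + 532)*1480 = (4813/9)*1480 = 7123240/9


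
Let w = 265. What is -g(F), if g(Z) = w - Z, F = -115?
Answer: -380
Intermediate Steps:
g(Z) = 265 - Z
-g(F) = -(265 - 1*(-115)) = -(265 + 115) = -1*380 = -380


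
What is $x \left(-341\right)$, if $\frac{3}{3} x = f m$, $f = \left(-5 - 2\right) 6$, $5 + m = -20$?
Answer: $-358050$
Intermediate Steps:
$m = -25$ ($m = -5 - 20 = -25$)
$f = -42$ ($f = \left(-7\right) 6 = -42$)
$x = 1050$ ($x = \left(-42\right) \left(-25\right) = 1050$)
$x \left(-341\right) = 1050 \left(-341\right) = -358050$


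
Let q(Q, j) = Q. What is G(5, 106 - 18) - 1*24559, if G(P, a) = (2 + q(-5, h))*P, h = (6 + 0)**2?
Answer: -24574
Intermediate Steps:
h = 36 (h = 6**2 = 36)
G(P, a) = -3*P (G(P, a) = (2 - 5)*P = -3*P)
G(5, 106 - 18) - 1*24559 = -3*5 - 1*24559 = -15 - 24559 = -24574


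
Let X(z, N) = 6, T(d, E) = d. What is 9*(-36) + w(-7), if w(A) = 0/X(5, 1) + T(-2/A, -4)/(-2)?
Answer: -2269/7 ≈ -324.14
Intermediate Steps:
w(A) = 1/A (w(A) = 0/6 - 2/A/(-2) = 0*(⅙) - 2/A*(-½) = 0 + 1/A = 1/A)
9*(-36) + w(-7) = 9*(-36) + 1/(-7) = -324 - ⅐ = -2269/7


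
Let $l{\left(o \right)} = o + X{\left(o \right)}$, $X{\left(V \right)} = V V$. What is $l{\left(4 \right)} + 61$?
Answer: $81$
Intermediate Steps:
$X{\left(V \right)} = V^{2}$
$l{\left(o \right)} = o + o^{2}$
$l{\left(4 \right)} + 61 = 4 \left(1 + 4\right) + 61 = 4 \cdot 5 + 61 = 20 + 61 = 81$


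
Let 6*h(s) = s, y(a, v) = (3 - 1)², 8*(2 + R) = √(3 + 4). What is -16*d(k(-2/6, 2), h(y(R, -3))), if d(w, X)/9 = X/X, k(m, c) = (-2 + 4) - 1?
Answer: -144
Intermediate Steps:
R = -2 + √7/8 (R = -2 + √(3 + 4)/8 = -2 + √7/8 ≈ -1.6693)
y(a, v) = 4 (y(a, v) = 2² = 4)
h(s) = s/6
k(m, c) = 1 (k(m, c) = 2 - 1 = 1)
d(w, X) = 9 (d(w, X) = 9*(X/X) = 9*1 = 9)
-16*d(k(-2/6, 2), h(y(R, -3))) = -16*9 = -144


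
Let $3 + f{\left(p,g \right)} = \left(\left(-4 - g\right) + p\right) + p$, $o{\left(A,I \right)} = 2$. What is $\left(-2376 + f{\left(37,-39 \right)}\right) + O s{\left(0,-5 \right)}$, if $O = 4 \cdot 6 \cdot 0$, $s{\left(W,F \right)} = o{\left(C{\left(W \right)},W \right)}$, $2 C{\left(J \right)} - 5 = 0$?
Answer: $-2270$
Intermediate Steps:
$C{\left(J \right)} = \frac{5}{2}$ ($C{\left(J \right)} = \frac{5}{2} + \frac{1}{2} \cdot 0 = \frac{5}{2} + 0 = \frac{5}{2}$)
$s{\left(W,F \right)} = 2$
$f{\left(p,g \right)} = -7 - g + 2 p$ ($f{\left(p,g \right)} = -3 - \left(4 + g - 2 p\right) = -7 - g + 2 p$)
$O = 0$ ($O = 24 \cdot 0 = 0$)
$\left(-2376 + f{\left(37,-39 \right)}\right) + O s{\left(0,-5 \right)} = \left(-2376 - -106\right) + 0 \cdot 2 = \left(-2376 + \left(-7 + 39 + 74\right)\right) + 0 = \left(-2376 + 106\right) + 0 = -2270 + 0 = -2270$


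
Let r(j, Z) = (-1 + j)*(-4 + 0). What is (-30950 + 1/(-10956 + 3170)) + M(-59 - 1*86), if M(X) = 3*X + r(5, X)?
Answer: -244488187/7786 ≈ -31401.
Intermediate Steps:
r(j, Z) = 4 - 4*j (r(j, Z) = (-1 + j)*(-4) = 4 - 4*j)
M(X) = -16 + 3*X (M(X) = 3*X + (4 - 4*5) = 3*X + (4 - 20) = 3*X - 16 = -16 + 3*X)
(-30950 + 1/(-10956 + 3170)) + M(-59 - 1*86) = (-30950 + 1/(-10956 + 3170)) + (-16 + 3*(-59 - 1*86)) = (-30950 + 1/(-7786)) + (-16 + 3*(-59 - 86)) = (-30950 - 1/7786) + (-16 + 3*(-145)) = -240976701/7786 + (-16 - 435) = -240976701/7786 - 451 = -244488187/7786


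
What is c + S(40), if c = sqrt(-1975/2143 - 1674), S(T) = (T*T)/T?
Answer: 40 + I*sqrt(7691992051)/2143 ≈ 40.0 + 40.926*I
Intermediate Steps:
S(T) = T (S(T) = T**2/T = T)
c = I*sqrt(7691992051)/2143 (c = sqrt(-1975*1/2143 - 1674) = sqrt(-1975/2143 - 1674) = sqrt(-3589357/2143) = I*sqrt(7691992051)/2143 ≈ 40.926*I)
c + S(40) = I*sqrt(7691992051)/2143 + 40 = 40 + I*sqrt(7691992051)/2143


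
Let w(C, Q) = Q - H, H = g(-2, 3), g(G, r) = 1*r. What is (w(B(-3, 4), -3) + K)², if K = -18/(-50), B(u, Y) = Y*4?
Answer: 19881/625 ≈ 31.810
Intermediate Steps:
B(u, Y) = 4*Y
g(G, r) = r
H = 3
K = 9/25 (K = -18*(-1/50) = 9/25 ≈ 0.36000)
w(C, Q) = -3 + Q (w(C, Q) = Q - 1*3 = Q - 3 = -3 + Q)
(w(B(-3, 4), -3) + K)² = ((-3 - 3) + 9/25)² = (-6 + 9/25)² = (-141/25)² = 19881/625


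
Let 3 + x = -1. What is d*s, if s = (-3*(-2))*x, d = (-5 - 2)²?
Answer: -1176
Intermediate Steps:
x = -4 (x = -3 - 1 = -4)
d = 49 (d = (-7)² = 49)
s = -24 (s = -3*(-2)*(-4) = 6*(-4) = -24)
d*s = 49*(-24) = -1176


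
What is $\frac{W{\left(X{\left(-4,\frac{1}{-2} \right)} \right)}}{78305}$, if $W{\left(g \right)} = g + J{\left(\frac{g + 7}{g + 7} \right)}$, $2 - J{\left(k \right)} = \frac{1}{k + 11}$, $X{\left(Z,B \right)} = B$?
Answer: $\frac{17}{939660} \approx 1.8092 \cdot 10^{-5}$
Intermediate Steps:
$J{\left(k \right)} = 2 - \frac{1}{11 + k}$ ($J{\left(k \right)} = 2 - \frac{1}{k + 11} = 2 - \frac{1}{11 + k}$)
$W{\left(g \right)} = \frac{23}{12} + g$ ($W{\left(g \right)} = g + \frac{21 + 2 \frac{g + 7}{g + 7}}{11 + \frac{g + 7}{g + 7}} = g + \frac{21 + 2 \frac{7 + g}{7 + g}}{11 + \frac{7 + g}{7 + g}} = g + \frac{21 + 2 \cdot 1}{11 + 1} = g + \frac{21 + 2}{12} = g + \frac{1}{12} \cdot 23 = g + \frac{23}{12} = \frac{23}{12} + g$)
$\frac{W{\left(X{\left(-4,\frac{1}{-2} \right)} \right)}}{78305} = \frac{\frac{23}{12} + \frac{1}{-2}}{78305} = \left(\frac{23}{12} - \frac{1}{2}\right) \frac{1}{78305} = \frac{17}{12} \cdot \frac{1}{78305} = \frac{17}{939660}$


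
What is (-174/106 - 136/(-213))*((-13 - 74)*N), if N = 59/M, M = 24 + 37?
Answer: 19373653/229543 ≈ 84.401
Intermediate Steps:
M = 61
N = 59/61 ≈ 0.96721
(-174/106 - 136/(-213))*((-13 - 74)*N) = (-174/106 - 136/(-213))*((-13 - 74)*(59/61)) = (-174*1/106 - 136*(-1/213))*(-87*59/61) = (-87/53 + 136/213)*(-5133/61) = -11323/11289*(-5133/61) = 19373653/229543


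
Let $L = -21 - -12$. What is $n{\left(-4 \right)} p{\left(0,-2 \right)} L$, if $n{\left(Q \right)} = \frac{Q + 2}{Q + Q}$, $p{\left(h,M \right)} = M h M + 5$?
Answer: $- \frac{45}{4} \approx -11.25$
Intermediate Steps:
$p{\left(h,M \right)} = 5 + h M^{2}$ ($p{\left(h,M \right)} = h M^{2} + 5 = 5 + h M^{2}$)
$n{\left(Q \right)} = \frac{2 + Q}{2 Q}$
$L = -9$ ($L = -21 + 12 = -9$)
$n{\left(-4 \right)} p{\left(0,-2 \right)} L = \frac{2 - 4}{2 \left(-4\right)} \left(5 + 0 \left(-2\right)^{2}\right) \left(-9\right) = \frac{1}{2} \left(- \frac{1}{4}\right) \left(-2\right) \left(5 + 0 \cdot 4\right) \left(-9\right) = \frac{5 + 0}{4} \left(-9\right) = \frac{1}{4} \cdot 5 \left(-9\right) = \frac{5}{4} \left(-9\right) = - \frac{45}{4}$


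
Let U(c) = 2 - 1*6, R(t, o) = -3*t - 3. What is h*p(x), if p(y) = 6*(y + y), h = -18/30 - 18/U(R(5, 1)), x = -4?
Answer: -936/5 ≈ -187.20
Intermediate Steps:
R(t, o) = -3 - 3*t
U(c) = -4 (U(c) = 2 - 6 = -4)
h = 39/10 (h = -18/30 - 18/(-4) = -18*1/30 - 18*(-¼) = -⅗ + 9/2 = 39/10 ≈ 3.9000)
p(y) = 12*y (p(y) = 6*(2*y) = 12*y)
h*p(x) = 39*(12*(-4))/10 = (39/10)*(-48) = -936/5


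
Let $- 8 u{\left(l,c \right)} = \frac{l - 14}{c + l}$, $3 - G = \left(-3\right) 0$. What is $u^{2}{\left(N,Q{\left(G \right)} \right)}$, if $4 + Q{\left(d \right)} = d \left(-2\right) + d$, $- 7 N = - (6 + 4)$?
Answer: $\frac{121}{1521} \approx 0.079553$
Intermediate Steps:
$G = 3$ ($G = 3 - \left(-3\right) 0 = 3 - 0 = 3 + 0 = 3$)
$N = \frac{10}{7}$ ($N = - \frac{\left(-1\right) \left(6 + 4\right)}{7} = - \frac{\left(-1\right) 10}{7} = \left(- \frac{1}{7}\right) \left(-10\right) = \frac{10}{7} \approx 1.4286$)
$Q{\left(d \right)} = -4 - d$ ($Q{\left(d \right)} = -4 + \left(d \left(-2\right) + d\right) = -4 + \left(- 2 d + d\right) = -4 - d$)
$u{\left(l,c \right)} = - \frac{-14 + l}{8 \left(c + l\right)}$ ($u{\left(l,c \right)} = - \frac{\left(l - 14\right) \frac{1}{c + l}}{8} = - \frac{\left(-14 + l\right) \frac{1}{c + l}}{8} = - \frac{\frac{1}{c + l} \left(-14 + l\right)}{8} = - \frac{-14 + l}{8 \left(c + l\right)}$)
$u^{2}{\left(N,Q{\left(G \right)} \right)} = \left(\frac{14 - \frac{10}{7}}{8 \left(\left(-4 - 3\right) + \frac{10}{7}\right)}\right)^{2} = \left(\frac{1}{8} \frac{1}{-7 + \frac{10}{7}} \cdot \frac{88}{7}\right)^{2} = \left(\frac{1}{8} \frac{1}{- \frac{39}{7}} \cdot \frac{88}{7}\right)^{2} = \left(\frac{1}{8} \left(- \frac{7}{39}\right) \frac{88}{7}\right)^{2} = \left(- \frac{11}{39}\right)^{2} = \frac{121}{1521}$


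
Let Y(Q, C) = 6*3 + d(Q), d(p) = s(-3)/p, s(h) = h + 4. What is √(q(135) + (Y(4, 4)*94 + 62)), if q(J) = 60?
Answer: 35*√6/2 ≈ 42.866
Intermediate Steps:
s(h) = 4 + h
d(p) = 1/p (d(p) = (4 - 3)/p = 1/p)
Y(Q, C) = 18 + 1/Q (Y(Q, C) = 6*3 + 1/Q = 18 + 1/Q)
√(q(135) + (Y(4, 4)*94 + 62)) = √(60 + ((18 + 1/4)*94 + 62)) = √(60 + ((18 + ¼)*94 + 62)) = √(60 + ((73/4)*94 + 62)) = √(60 + (3431/2 + 62)) = √(60 + 3555/2) = √(3675/2) = 35*√6/2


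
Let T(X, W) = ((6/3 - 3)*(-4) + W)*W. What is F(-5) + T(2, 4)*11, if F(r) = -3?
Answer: 349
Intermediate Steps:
T(X, W) = W*(4 + W) (T(X, W) = ((6*(⅓) - 3)*(-4) + W)*W = ((2 - 3)*(-4) + W)*W = (-1*(-4) + W)*W = (4 + W)*W = W*(4 + W))
F(-5) + T(2, 4)*11 = -3 + (4*(4 + 4))*11 = -3 + (4*8)*11 = -3 + 32*11 = -3 + 352 = 349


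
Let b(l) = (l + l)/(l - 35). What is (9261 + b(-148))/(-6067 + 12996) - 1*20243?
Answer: -25666570642/1268007 ≈ -20242.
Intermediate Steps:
b(l) = 2*l/(-35 + l) (b(l) = (2*l)/(-35 + l) = 2*l/(-35 + l))
(9261 + b(-148))/(-6067 + 12996) - 1*20243 = (9261 + 2*(-148)/(-35 - 148))/(-6067 + 12996) - 1*20243 = (9261 + 2*(-148)/(-183))/6929 - 20243 = (9261 + 2*(-148)*(-1/183))*(1/6929) - 20243 = (9261 + 296/183)*(1/6929) - 20243 = (1695059/183)*(1/6929) - 20243 = 1695059/1268007 - 20243 = -25666570642/1268007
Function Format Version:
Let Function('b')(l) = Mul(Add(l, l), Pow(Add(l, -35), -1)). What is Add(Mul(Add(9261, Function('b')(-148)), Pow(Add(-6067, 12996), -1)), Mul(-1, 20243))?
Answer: Rational(-25666570642, 1268007) ≈ -20242.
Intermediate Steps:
Function('b')(l) = Mul(2, l, Pow(Add(-35, l), -1)) (Function('b')(l) = Mul(Mul(2, l), Pow(Add(-35, l), -1)) = Mul(2, l, Pow(Add(-35, l), -1)))
Add(Mul(Add(9261, Function('b')(-148)), Pow(Add(-6067, 12996), -1)), Mul(-1, 20243)) = Add(Mul(Add(9261, Mul(2, -148, Pow(Add(-35, -148), -1))), Pow(Add(-6067, 12996), -1)), Mul(-1, 20243)) = Add(Mul(Add(9261, Mul(2, -148, Pow(-183, -1))), Pow(6929, -1)), -20243) = Add(Mul(Add(9261, Mul(2, -148, Rational(-1, 183))), Rational(1, 6929)), -20243) = Add(Mul(Add(9261, Rational(296, 183)), Rational(1, 6929)), -20243) = Add(Mul(Rational(1695059, 183), Rational(1, 6929)), -20243) = Add(Rational(1695059, 1268007), -20243) = Rational(-25666570642, 1268007)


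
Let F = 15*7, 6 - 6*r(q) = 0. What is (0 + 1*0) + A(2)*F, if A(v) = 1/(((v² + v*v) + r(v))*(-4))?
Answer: -35/12 ≈ -2.9167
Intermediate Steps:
r(q) = 1 (r(q) = 1 - ⅙*0 = 1 + 0 = 1)
F = 105
A(v) = 1/(-4 - 8*v²) (A(v) = 1/(((v² + v*v) + 1)*(-4)) = 1/(((v² + v²) + 1)*(-4)) = 1/((2*v² + 1)*(-4)) = 1/((1 + 2*v²)*(-4)) = 1/(-4 - 8*v²))
(0 + 1*0) + A(2)*F = (0 + 1*0) - 1/(4 + 8*2²)*105 = (0 + 0) - 1/(4 + 8*4)*105 = 0 - 1/(4 + 32)*105 = 0 - 1/36*105 = 0 - 35/12 = -35/12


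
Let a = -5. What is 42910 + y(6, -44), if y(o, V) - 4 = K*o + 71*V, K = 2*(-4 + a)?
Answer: 39682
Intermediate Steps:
K = -18 (K = 2*(-4 - 5) = 2*(-9) = -18)
y(o, V) = 4 - 18*o + 71*V (y(o, V) = 4 + (-18*o + 71*V) = 4 - 18*o + 71*V)
42910 + y(6, -44) = 42910 + (4 - 18*6 + 71*(-44)) = 42910 + (4 - 108 - 3124) = 42910 - 3228 = 39682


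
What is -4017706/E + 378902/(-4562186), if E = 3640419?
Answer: -9854442052627/8304134297967 ≈ -1.1867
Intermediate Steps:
-4017706/E + 378902/(-4562186) = -4017706/3640419 + 378902/(-4562186) = -4017706*1/3640419 + 378902*(-1/4562186) = -4017706/3640419 - 189451/2281093 = -9854442052627/8304134297967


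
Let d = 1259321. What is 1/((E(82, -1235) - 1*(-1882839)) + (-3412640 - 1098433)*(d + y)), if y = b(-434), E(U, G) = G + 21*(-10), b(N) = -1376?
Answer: -1/5674679843591 ≈ -1.7622e-13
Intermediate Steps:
E(U, G) = -210 + G (E(U, G) = G - 210 = -210 + G)
y = -1376
1/((E(82, -1235) - 1*(-1882839)) + (-3412640 - 1098433)*(d + y)) = 1/(((-210 - 1235) - 1*(-1882839)) + (-3412640 - 1098433)*(1259321 - 1376)) = 1/((-1445 + 1882839) - 4511073*1257945) = 1/(1881394 - 5674681724985) = 1/(-5674679843591) = -1/5674679843591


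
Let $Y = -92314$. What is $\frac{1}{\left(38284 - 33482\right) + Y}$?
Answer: $- \frac{1}{87512} \approx -1.1427 \cdot 10^{-5}$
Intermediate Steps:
$\frac{1}{\left(38284 - 33482\right) + Y} = \frac{1}{\left(38284 - 33482\right) - 92314} = \frac{1}{4802 - 92314} = \frac{1}{-87512} = - \frac{1}{87512}$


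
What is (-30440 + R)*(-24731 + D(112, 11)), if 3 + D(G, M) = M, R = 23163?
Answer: 179909271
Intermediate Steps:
D(G, M) = -3 + M
(-30440 + R)*(-24731 + D(112, 11)) = (-30440 + 23163)*(-24731 + (-3 + 11)) = -7277*(-24731 + 8) = -7277*(-24723) = 179909271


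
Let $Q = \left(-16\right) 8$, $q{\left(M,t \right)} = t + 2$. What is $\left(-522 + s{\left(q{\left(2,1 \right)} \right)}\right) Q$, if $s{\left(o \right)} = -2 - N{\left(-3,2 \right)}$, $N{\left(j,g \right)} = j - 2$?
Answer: $66432$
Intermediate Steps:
$q{\left(M,t \right)} = 2 + t$
$N{\left(j,g \right)} = -2 + j$ ($N{\left(j,g \right)} = j - 2 = -2 + j$)
$s{\left(o \right)} = 3$ ($s{\left(o \right)} = -2 - \left(-2 - 3\right) = -2 - -5 = -2 + 5 = 3$)
$Q = -128$
$\left(-522 + s{\left(q{\left(2,1 \right)} \right)}\right) Q = \left(-522 + 3\right) \left(-128\right) = \left(-519\right) \left(-128\right) = 66432$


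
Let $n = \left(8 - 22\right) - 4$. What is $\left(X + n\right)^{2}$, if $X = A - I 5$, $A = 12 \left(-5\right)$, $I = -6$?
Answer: $2304$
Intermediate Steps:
$A = -60$
$n = -18$ ($n = -14 - 4 = -18$)
$X = -30$ ($X = -60 - \left(-6\right) 5 = -60 - -30 = -60 + 30 = -30$)
$\left(X + n\right)^{2} = \left(-30 - 18\right)^{2} = \left(-48\right)^{2} = 2304$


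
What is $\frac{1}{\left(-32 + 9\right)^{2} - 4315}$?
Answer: $- \frac{1}{3786} \approx -0.00026413$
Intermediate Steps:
$\frac{1}{\left(-32 + 9\right)^{2} - 4315} = \frac{1}{\left(-23\right)^{2} - 4315} = \frac{1}{529 - 4315} = \frac{1}{-3786} = - \frac{1}{3786}$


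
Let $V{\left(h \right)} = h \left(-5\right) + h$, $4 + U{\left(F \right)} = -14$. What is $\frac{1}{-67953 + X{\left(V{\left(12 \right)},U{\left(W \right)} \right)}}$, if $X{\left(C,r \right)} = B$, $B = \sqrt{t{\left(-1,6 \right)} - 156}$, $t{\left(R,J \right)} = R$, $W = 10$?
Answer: $- \frac{67953}{4617610366} - \frac{i \sqrt{157}}{4617610366} \approx -1.4716 \cdot 10^{-5} - 2.7135 \cdot 10^{-9} i$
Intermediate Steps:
$U{\left(F \right)} = -18$ ($U{\left(F \right)} = -4 - 14 = -18$)
$V{\left(h \right)} = - 4 h$ ($V{\left(h \right)} = - 5 h + h = - 4 h$)
$B = i \sqrt{157}$ ($B = \sqrt{-1 - 156} = \sqrt{-157} = i \sqrt{157} \approx 12.53 i$)
$X{\left(C,r \right)} = i \sqrt{157}$
$\frac{1}{-67953 + X{\left(V{\left(12 \right)},U{\left(W \right)} \right)}} = \frac{1}{-67953 + i \sqrt{157}}$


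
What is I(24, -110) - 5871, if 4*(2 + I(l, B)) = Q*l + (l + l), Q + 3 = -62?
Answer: -6251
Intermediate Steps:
Q = -65 (Q = -3 - 62 = -65)
I(l, B) = -2 - 63*l/4 (I(l, B) = -2 + (-65*l + (l + l))/4 = -2 + (-65*l + 2*l)/4 = -2 + (-63*l)/4 = -2 - 63*l/4)
I(24, -110) - 5871 = (-2 - 63/4*24) - 5871 = (-2 - 378) - 5871 = -380 - 5871 = -6251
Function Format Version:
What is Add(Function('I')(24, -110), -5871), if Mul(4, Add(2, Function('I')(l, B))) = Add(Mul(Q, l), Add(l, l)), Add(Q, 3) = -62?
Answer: -6251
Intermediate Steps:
Q = -65 (Q = Add(-3, -62) = -65)
Function('I')(l, B) = Add(-2, Mul(Rational(-63, 4), l)) (Function('I')(l, B) = Add(-2, Mul(Rational(1, 4), Add(Mul(-65, l), Add(l, l)))) = Add(-2, Mul(Rational(1, 4), Add(Mul(-65, l), Mul(2, l)))) = Add(-2, Mul(Rational(1, 4), Mul(-63, l))) = Add(-2, Mul(Rational(-63, 4), l)))
Add(Function('I')(24, -110), -5871) = Add(Add(-2, Mul(Rational(-63, 4), 24)), -5871) = Add(Add(-2, -378), -5871) = Add(-380, -5871) = -6251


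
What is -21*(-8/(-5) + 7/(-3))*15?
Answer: 231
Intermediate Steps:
-21*(-8/(-5) + 7/(-3))*15 = -21*(-8*(-1/5) + 7*(-1/3))*15 = -21*(8/5 - 7/3)*15 = -21*(-11/15)*15 = (77/5)*15 = 231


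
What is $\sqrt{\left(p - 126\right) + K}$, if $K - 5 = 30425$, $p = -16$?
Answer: $4 \sqrt{1893} \approx 174.03$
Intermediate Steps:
$K = 30430$ ($K = 5 + 30425 = 30430$)
$\sqrt{\left(p - 126\right) + K} = \sqrt{\left(-16 - 126\right) + 30430} = \sqrt{-142 + 30430} = \sqrt{30288} = 4 \sqrt{1893}$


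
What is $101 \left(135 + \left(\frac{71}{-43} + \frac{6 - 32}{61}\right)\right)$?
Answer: $\frac{35214256}{2623} \approx 13425.0$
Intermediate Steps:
$101 \left(135 + \left(\frac{71}{-43} + \frac{6 - 32}{61}\right)\right) = 101 \left(135 + \left(71 \left(- \frac{1}{43}\right) + \left(6 - 32\right) \frac{1}{61}\right)\right) = 101 \left(135 - \frac{5449}{2623}\right) = 101 \cdot \frac{348656}{2623} = \frac{35214256}{2623}$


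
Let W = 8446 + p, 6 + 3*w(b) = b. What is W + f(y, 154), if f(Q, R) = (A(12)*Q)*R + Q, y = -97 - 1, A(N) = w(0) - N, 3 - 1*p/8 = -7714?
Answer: 281372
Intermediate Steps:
p = 61736 (p = 24 - 8*(-7714) = 24 + 61712 = 61736)
w(b) = -2 + b/3
W = 70182 (W = 8446 + 61736 = 70182)
A(N) = -2 - N (A(N) = (-2 + (⅓)*0) - N = (-2 + 0) - N = -2 - N)
y = -98
f(Q, R) = Q - 14*Q*R (f(Q, R) = ((-2 - 1*12)*Q)*R + Q = ((-2 - 12)*Q)*R + Q = (-14*Q)*R + Q = -14*Q*R + Q = Q - 14*Q*R)
W + f(y, 154) = 70182 - 98*(1 - 14*154) = 70182 - 98*(1 - 2156) = 70182 - 98*(-2155) = 70182 + 211190 = 281372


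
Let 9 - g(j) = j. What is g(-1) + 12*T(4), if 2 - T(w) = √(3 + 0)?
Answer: 34 - 12*√3 ≈ 13.215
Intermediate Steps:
g(j) = 9 - j
T(w) = 2 - √3 (T(w) = 2 - √(3 + 0) = 2 - √3)
g(-1) + 12*T(4) = (9 - 1*(-1)) + 12*(2 - √3) = (9 + 1) + (24 - 12*√3) = 10 + (24 - 12*√3) = 34 - 12*√3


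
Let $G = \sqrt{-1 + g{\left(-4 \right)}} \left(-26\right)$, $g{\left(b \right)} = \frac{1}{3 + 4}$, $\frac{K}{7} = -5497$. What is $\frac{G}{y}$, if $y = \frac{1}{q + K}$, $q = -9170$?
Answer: $176982 i \sqrt{42} \approx 1.147 \cdot 10^{6} i$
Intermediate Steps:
$K = -38479$ ($K = 7 \left(-5497\right) = -38479$)
$g{\left(b \right)} = \frac{1}{7}$
$y = - \frac{1}{47649}$ ($y = \frac{1}{-9170 - 38479} = \frac{1}{-47649} = - \frac{1}{47649} \approx -2.0987 \cdot 10^{-5}$)
$G = - \frac{26 i \sqrt{42}}{7}$ ($G = \sqrt{-1 + \frac{1}{7}} \left(-26\right) = \sqrt{- \frac{6}{7}} \left(-26\right) = \frac{i \sqrt{42}}{7} \left(-26\right) = - \frac{26 i \sqrt{42}}{7} \approx - 24.071 i$)
$\frac{G}{y} = \frac{\left(- \frac{26}{7}\right) i \sqrt{42}}{- \frac{1}{47649}} = - \frac{26 i \sqrt{42}}{7} \left(-47649\right) = 176982 i \sqrt{42}$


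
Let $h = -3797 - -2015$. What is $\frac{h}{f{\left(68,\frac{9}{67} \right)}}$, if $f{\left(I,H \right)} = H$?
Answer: $-13266$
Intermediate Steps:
$h = -1782$ ($h = -3797 + 2015 = -1782$)
$\frac{h}{f{\left(68,\frac{9}{67} \right)}} = - \frac{1782}{9 \cdot \frac{1}{67}} = - \frac{1782}{\frac{9}{67}} = \left(-1782\right) \frac{67}{9} = -13266$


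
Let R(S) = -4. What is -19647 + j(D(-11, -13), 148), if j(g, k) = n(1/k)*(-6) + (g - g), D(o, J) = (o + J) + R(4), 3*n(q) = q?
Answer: -1453879/74 ≈ -19647.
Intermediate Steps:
n(q) = q/3
D(o, J) = -4 + J + o (D(o, J) = (o + J) - 4 = (J + o) - 4 = -4 + J + o)
j(g, k) = -2/k (j(g, k) = (1/(3*k))*(-6) + (g - g) = -2/k + 0 = -2/k)
-19647 + j(D(-11, -13), 148) = -19647 - 2/148 = -19647 - 2*1/148 = -19647 - 1/74 = -1453879/74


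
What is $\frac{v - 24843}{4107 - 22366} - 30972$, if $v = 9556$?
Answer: $- \frac{565502461}{18259} \approx -30971.0$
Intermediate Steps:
$\frac{v - 24843}{4107 - 22366} - 30972 = \frac{9556 - 24843}{4107 - 22366} - 30972 = - \frac{15287}{-18259} - 30972 = \left(-15287\right) \left(- \frac{1}{18259}\right) - 30972 = \frac{15287}{18259} - 30972 = - \frac{565502461}{18259}$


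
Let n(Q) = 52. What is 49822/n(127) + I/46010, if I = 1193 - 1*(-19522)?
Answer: 57334685/59813 ≈ 958.57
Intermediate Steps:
I = 20715 (I = 1193 + 19522 = 20715)
49822/n(127) + I/46010 = 49822/52 + 20715/46010 = 49822*(1/52) + 20715*(1/46010) = 24911/26 + 4143/9202 = 57334685/59813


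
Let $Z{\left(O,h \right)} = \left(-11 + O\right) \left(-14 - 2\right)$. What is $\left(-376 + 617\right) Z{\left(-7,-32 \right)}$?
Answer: $69408$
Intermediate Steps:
$Z{\left(O,h \right)} = 176 - 16 O$ ($Z{\left(O,h \right)} = \left(-11 + O\right) \left(-16\right) = 176 - 16 O$)
$\left(-376 + 617\right) Z{\left(-7,-32 \right)} = \left(-376 + 617\right) \left(176 - -112\right) = 241 \left(176 + 112\right) = 241 \cdot 288 = 69408$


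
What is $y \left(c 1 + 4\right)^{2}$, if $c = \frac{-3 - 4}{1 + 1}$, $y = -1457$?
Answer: $- \frac{1457}{4} \approx -364.25$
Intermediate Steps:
$c = - \frac{7}{2} \approx -3.5$
$y \left(c 1 + 4\right)^{2} = - 1457 \left(\left(- \frac{7}{2}\right) 1 + 4\right)^{2} = - 1457 \left(- \frac{7}{2} + 4\right)^{2} = - \frac{1457}{4}$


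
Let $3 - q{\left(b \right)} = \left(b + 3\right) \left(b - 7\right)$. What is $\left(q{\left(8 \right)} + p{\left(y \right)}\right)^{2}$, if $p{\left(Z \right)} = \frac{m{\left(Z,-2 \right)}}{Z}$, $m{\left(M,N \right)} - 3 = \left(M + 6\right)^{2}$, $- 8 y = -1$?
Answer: $\frac{6395841}{64} \approx 99935.0$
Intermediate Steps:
$y = \frac{1}{8}$ ($y = \left(- \frac{1}{8}\right) \left(-1\right) = \frac{1}{8} \approx 0.125$)
$m{\left(M,N \right)} = 3 + \left(6 + M\right)^{2}$ ($m{\left(M,N \right)} = 3 + \left(M + 6\right)^{2} = 3 + \left(6 + M\right)^{2}$)
$p{\left(Z \right)} = \frac{3 + \left(6 + Z\right)^{2}}{Z}$
$q{\left(b \right)} = 3 - \left(-7 + b\right) \left(3 + b\right)$ ($q{\left(b \right)} = 3 - \left(b + 3\right) \left(b - 7\right) = 3 - \left(3 + b\right) \left(-7 + b\right) = 3 - \left(-7 + b\right) \left(3 + b\right)$)
$\left(q{\left(8 \right)} + p{\left(y \right)}\right)^{2} = \left(\left(24 - 8^{2} + 4 \cdot 8\right) + \frac{1}{\frac{1}{8}} \left(3 + \left(6 + \frac{1}{8}\right)^{2}\right)\right)^{2} = \left(\left(24 - 64 + 32\right) + 8 \left(3 + \left(\frac{49}{8}\right)^{2}\right)\right)^{2} = \left(\left(24 - 64 + 32\right) + 8 \left(3 + \frac{2401}{64}\right)\right)^{2} = \left(-8 + 8 \cdot \frac{2593}{64}\right)^{2} = \left(-8 + \frac{2593}{8}\right)^{2} = \left(\frac{2529}{8}\right)^{2} = \frac{6395841}{64}$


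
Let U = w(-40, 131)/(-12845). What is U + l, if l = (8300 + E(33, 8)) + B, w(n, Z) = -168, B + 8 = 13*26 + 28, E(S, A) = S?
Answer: 15948009/1835 ≈ 8691.0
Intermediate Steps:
B = 358 (B = -8 + (13*26 + 28) = -8 + (338 + 28) = -8 + 366 = 358)
l = 8691 (l = (8300 + 33) + 358 = 8333 + 358 = 8691)
U = 24/1835 (U = -168/(-12845) = -168*(-1/12845) = 24/1835 ≈ 0.013079)
U + l = 24/1835 + 8691 = 15948009/1835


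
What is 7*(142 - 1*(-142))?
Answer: 1988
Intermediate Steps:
7*(142 - 1*(-142)) = 7*(142 + 142) = 7*284 = 1988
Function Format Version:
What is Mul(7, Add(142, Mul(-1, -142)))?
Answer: 1988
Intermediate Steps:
Mul(7, Add(142, Mul(-1, -142))) = Mul(7, Add(142, 142)) = Mul(7, 284) = 1988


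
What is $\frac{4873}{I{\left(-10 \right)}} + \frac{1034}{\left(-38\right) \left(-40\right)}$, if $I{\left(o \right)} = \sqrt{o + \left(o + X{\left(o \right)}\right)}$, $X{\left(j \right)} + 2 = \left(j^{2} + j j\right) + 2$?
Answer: $\frac{517}{760} + \frac{4873 \sqrt{5}}{30} \approx 363.89$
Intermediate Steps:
$X{\left(j \right)} = 2 j^{2}$ ($X{\left(j \right)} = -2 + \left(\left(j^{2} + j j\right) + 2\right) = -2 + \left(\left(j^{2} + j^{2}\right) + 2\right) = -2 + \left(2 j^{2} + 2\right) = -2 + \left(2 + 2 j^{2}\right) = 2 j^{2}$)
$I{\left(o \right)} = \sqrt{2 o + 2 o^{2}}$ ($I{\left(o \right)} = \sqrt{o + \left(o + 2 o^{2}\right)} = \sqrt{2 o + 2 o^{2}}$)
$\frac{4873}{I{\left(-10 \right)}} + \frac{1034}{\left(-38\right) \left(-40\right)} = \frac{4873}{\sqrt{2} \sqrt{- 10 \left(1 - 10\right)}} + \frac{1034}{\left(-38\right) \left(-40\right)} = \frac{4873}{\sqrt{2} \sqrt{\left(-10\right) \left(-9\right)}} + \frac{1034}{1520} = \frac{4873}{\sqrt{2} \sqrt{90}} + 1034 \cdot \frac{1}{1520} = \frac{4873}{\sqrt{2} \cdot 3 \sqrt{10}} + \frac{517}{760} = \frac{4873}{6 \sqrt{5}} + \frac{517}{760} = 4873 \frac{\sqrt{5}}{30} + \frac{517}{760} = \frac{4873 \sqrt{5}}{30} + \frac{517}{760} = \frac{517}{760} + \frac{4873 \sqrt{5}}{30}$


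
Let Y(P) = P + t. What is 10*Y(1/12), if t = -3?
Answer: -175/6 ≈ -29.167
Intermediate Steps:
Y(P) = -3 + P (Y(P) = P - 3 = -3 + P)
10*Y(1/12) = 10*(-3 + 1/12) = 10*(-35/12) = -175/6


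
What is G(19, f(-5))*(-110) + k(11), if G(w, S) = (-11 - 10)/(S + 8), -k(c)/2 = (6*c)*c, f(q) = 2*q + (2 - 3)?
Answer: -2222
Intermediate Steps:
f(q) = -1 + 2*q (f(q) = 2*q - 1 = -1 + 2*q)
k(c) = -12*c**2 (k(c) = -2*6*c*c = -12*c**2)
G(w, S) = -21/(8 + S)
G(19, f(-5))*(-110) + k(11) = -21/(8 + (-1 + 2*(-5)))*(-110) - 12*11**2 = -21/(8 + (-1 - 10))*(-110) - 12*121 = -21/(8 - 11)*(-110) - 1452 = -21/(-3)*(-110) - 1452 = -21*(-1/3)*(-110) - 1452 = 7*(-110) - 1452 = -770 - 1452 = -2222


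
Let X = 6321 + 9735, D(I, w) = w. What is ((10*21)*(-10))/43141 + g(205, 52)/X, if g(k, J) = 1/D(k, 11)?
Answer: -52978637/1088484408 ≈ -0.048672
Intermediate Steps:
g(k, J) = 1/11
X = 16056
((10*21)*(-10))/43141 + g(205, 52)/X = ((10*21)*(-10))/43141 + (1/11)/16056 = (210*(-10))*(1/43141) + (1/11)*(1/16056) = -2100*1/43141 + 1/176616 = -300/6163 + 1/176616 = -52978637/1088484408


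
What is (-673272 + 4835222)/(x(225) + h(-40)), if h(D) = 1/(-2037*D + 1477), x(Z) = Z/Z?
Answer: 172631443075/41479 ≈ 4.1619e+6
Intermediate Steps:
x(Z) = 1
h(D) = 1/(1477 - 2037*D)
(-673272 + 4835222)/(x(225) + h(-40)) = (-673272 + 4835222)/(1 - 1/(-1477 + 2037*(-40))) = 4161950/(1 - 1/(-1477 - 81480)) = 4161950/(1 - 1/(-82957)) = 4161950/(1 - 1*(-1/82957)) = 4161950/(1 + 1/82957) = 4161950/(82958/82957) = 4161950*(82957/82958) = 172631443075/41479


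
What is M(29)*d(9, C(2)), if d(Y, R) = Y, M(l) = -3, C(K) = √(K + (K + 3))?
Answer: -27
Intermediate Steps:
C(K) = √(3 + 2*K) (C(K) = √(K + (3 + K)) = √(3 + 2*K))
M(29)*d(9, C(2)) = -3*9 = -27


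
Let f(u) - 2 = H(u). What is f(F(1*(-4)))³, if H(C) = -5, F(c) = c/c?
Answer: -27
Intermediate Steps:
F(c) = 1
f(u) = -3 (f(u) = 2 - 5 = -3)
f(F(1*(-4)))³ = (-3)³ = -27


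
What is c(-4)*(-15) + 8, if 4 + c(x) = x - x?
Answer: 68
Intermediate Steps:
c(x) = -4 (c(x) = -4 + (x - x) = -4 + 0 = -4)
c(-4)*(-15) + 8 = -4*(-15) + 8 = 60 + 8 = 68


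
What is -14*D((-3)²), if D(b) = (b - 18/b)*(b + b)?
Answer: -1764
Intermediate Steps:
D(b) = 2*b*(b - 18/b) (D(b) = (b - 18/b)*(2*b) = 2*b*(b - 18/b))
-14*D((-3)²) = -14*(-36 + 2*((-3)²)²) = -14*(-36 + 2*9²) = -14*(-36 + 2*81) = -14*(-36 + 162) = -14*126 = -1764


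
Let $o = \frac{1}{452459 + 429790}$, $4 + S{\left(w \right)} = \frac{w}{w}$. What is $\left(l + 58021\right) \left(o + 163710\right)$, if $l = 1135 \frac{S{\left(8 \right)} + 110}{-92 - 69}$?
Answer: $\frac{443887622280685792}{47347363} \approx 9.3751 \cdot 10^{9}$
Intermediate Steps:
$S{\left(w \right)} = -3$ ($S{\left(w \right)} = -4 + \frac{w}{w} = -4 + 1 = -3$)
$l = - \frac{121445}{161}$ ($l = 1135 \frac{-3 + 110}{-92 - 69} = 1135 \frac{107}{-161} = 1135 \cdot 107 \left(- \frac{1}{161}\right) = 1135 \left(- \frac{107}{161}\right) = - \frac{121445}{161} \approx -754.32$)
$o = \frac{1}{882249} \approx 1.1335 \cdot 10^{-6}$
$\left(l + 58021\right) \left(o + 163710\right) = \left(- \frac{121445}{161} + 58021\right) \left(\frac{1}{882249} + 163710\right) = \frac{9219936}{161} \cdot \frac{144432983791}{882249} = \frac{443887622280685792}{47347363}$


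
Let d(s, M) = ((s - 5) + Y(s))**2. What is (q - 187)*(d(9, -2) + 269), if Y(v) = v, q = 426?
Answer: 104682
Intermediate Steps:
d(s, M) = (-5 + 2*s)**2 (d(s, M) = ((s - 5) + s)**2 = ((-5 + s) + s)**2 = (-5 + 2*s)**2)
(q - 187)*(d(9, -2) + 269) = (426 - 187)*((-5 + 2*9)**2 + 269) = 239*((-5 + 18)**2 + 269) = 239*(13**2 + 269) = 239*(169 + 269) = 239*438 = 104682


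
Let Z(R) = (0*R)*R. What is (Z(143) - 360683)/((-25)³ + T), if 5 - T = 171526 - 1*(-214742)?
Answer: 360683/401888 ≈ 0.89747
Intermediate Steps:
T = -386263 (T = 5 - (171526 - 1*(-214742)) = 5 - (171526 + 214742) = 5 - 1*386268 = 5 - 386268 = -386263)
Z(R) = 0 (Z(R) = 0*R = 0)
(Z(143) - 360683)/((-25)³ + T) = (0 - 360683)/((-25)³ - 386263) = -360683/(-15625 - 386263) = -360683/(-401888) = -360683*(-1/401888) = 360683/401888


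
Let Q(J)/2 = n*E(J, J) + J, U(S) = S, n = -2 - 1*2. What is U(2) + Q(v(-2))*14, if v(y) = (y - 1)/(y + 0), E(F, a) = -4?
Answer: 492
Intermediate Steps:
n = -4 (n = -2 - 2 = -4)
v(y) = (-1 + y)/y
Q(J) = 32 + 2*J (Q(J) = 2*(-4*(-4) + J) = 2*(16 + J) = 32 + 2*J)
U(2) + Q(v(-2))*14 = 2 + (32 + 2*((-1 - 2)/(-2)))*14 = 2 + (32 + 2*(-1/2*(-3)))*14 = 2 + (32 + 2*(3/2))*14 = 2 + (32 + 3)*14 = 2 + 35*14 = 2 + 490 = 492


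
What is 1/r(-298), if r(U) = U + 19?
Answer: -1/279 ≈ -0.0035842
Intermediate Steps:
r(U) = 19 + U
1/r(-298) = 1/(19 - 298) = 1/(-279) = -1/279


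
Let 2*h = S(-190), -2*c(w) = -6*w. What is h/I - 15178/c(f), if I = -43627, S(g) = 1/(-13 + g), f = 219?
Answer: -268841265379/11637153234 ≈ -23.102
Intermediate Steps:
c(w) = 3*w (c(w) = -(-3)*w = 3*w)
h = -1/406 (h = 1/(2*(-13 - 190)) = (½)/(-203) = (½)*(-1/203) = -1/406 ≈ -0.0024631)
h/I - 15178/c(f) = -1/406/(-43627) - 15178/(3*219) = -1/406*(-1/43627) - 15178/657 = 1/17712562 - 15178*1/657 = 1/17712562 - 15178/657 = -268841265379/11637153234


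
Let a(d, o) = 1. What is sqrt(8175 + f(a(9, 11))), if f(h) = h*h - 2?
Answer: sqrt(8174) ≈ 90.410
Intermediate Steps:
f(h) = -2 + h**2 (f(h) = h**2 - 2 = -2 + h**2)
sqrt(8175 + f(a(9, 11))) = sqrt(8175 + (-2 + 1**2)) = sqrt(8175 + (-2 + 1)) = sqrt(8175 - 1) = sqrt(8174)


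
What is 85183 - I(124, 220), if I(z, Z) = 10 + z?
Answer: 85049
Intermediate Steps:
85183 - I(124, 220) = 85183 - (10 + 124) = 85183 - 1*134 = 85183 - 134 = 85049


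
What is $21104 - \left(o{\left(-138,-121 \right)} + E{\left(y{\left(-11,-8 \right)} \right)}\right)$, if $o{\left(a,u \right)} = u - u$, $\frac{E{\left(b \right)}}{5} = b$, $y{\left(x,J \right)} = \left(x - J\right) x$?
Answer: $20939$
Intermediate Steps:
$y{\left(x,J \right)} = x \left(x - J\right)$
$E{\left(b \right)} = 5 b$
$o{\left(a,u \right)} = 0$
$21104 - \left(o{\left(-138,-121 \right)} + E{\left(y{\left(-11,-8 \right)} \right)}\right) = 21104 - \left(0 + 5 \left(- 11 \left(-11 - -8\right)\right)\right) = 21104 - \left(0 + 5 \left(- 11 \left(-11 + 8\right)\right)\right) = 21104 - \left(0 + 5 \left(\left(-11\right) \left(-3\right)\right)\right) = 21104 - \left(0 + 5 \cdot 33\right) = 21104 - \left(0 + 165\right) = 21104 - 165 = 20939$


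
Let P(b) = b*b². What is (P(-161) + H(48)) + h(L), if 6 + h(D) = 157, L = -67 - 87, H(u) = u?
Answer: -4173082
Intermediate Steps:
L = -154
h(D) = 151 (h(D) = -6 + 157 = 151)
P(b) = b³
(P(-161) + H(48)) + h(L) = ((-161)³ + 48) + 151 = (-4173281 + 48) + 151 = -4173233 + 151 = -4173082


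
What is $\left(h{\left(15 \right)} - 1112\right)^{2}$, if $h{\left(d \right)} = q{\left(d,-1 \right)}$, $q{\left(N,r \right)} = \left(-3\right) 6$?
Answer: $1276900$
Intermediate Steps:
$q{\left(N,r \right)} = -18$
$h{\left(d \right)} = -18$
$\left(h{\left(15 \right)} - 1112\right)^{2} = \left(-18 - 1112\right)^{2} = \left(-1130\right)^{2} = 1276900$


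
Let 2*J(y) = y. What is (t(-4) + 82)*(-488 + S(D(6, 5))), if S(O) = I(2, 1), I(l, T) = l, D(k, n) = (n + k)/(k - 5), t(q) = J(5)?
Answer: -41067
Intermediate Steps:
J(y) = y/2
t(q) = 5/2 (t(q) = (½)*5 = 5/2)
D(k, n) = (k + n)/(-5 + k)
S(O) = 2
(t(-4) + 82)*(-488 + S(D(6, 5))) = (5/2 + 82)*(-488 + 2) = (169/2)*(-486) = -41067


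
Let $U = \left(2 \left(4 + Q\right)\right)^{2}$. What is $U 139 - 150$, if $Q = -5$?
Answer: $406$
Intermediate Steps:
$U = 4$ ($U = \left(2 \left(4 - 5\right)\right)^{2} = \left(2 \left(-1\right)\right)^{2} = \left(-2\right)^{2} = 4$)
$U 139 - 150 = 4 \cdot 139 - 150 = 556 - 150 = 406$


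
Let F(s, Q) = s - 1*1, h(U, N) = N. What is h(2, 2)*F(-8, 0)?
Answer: -18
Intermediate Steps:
F(s, Q) = -1 + s (F(s, Q) = s - 1 = -1 + s)
h(2, 2)*F(-8, 0) = 2*(-1 - 8) = 2*(-9) = -18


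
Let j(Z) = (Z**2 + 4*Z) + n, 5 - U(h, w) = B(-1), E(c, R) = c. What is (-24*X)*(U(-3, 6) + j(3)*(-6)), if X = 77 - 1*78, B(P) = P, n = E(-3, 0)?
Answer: -2448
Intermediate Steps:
n = -3
X = -1 (X = 77 - 78 = -1)
U(h, w) = 6 (U(h, w) = 5 - 1*(-1) = 5 + 1 = 6)
j(Z) = -3 + Z**2 + 4*Z (j(Z) = (Z**2 + 4*Z) - 3 = -3 + Z**2 + 4*Z)
(-24*X)*(U(-3, 6) + j(3)*(-6)) = (-24*(-1))*(6 + (-3 + 3**2 + 4*3)*(-6)) = 24*(6 + (-3 + 9 + 12)*(-6)) = 24*(6 + 18*(-6)) = 24*(6 - 108) = 24*(-102) = -2448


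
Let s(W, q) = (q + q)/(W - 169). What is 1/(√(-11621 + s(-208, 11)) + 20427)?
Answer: 7700979/157312279172 - 7*I*√33707947/157312279172 ≈ 4.8953e-5 - 2.5835e-7*I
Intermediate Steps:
s(W, q) = 2*q/(-169 + W) (s(W, q) = (2*q)/(-169 + W) = 2*q/(-169 + W))
1/(√(-11621 + s(-208, 11)) + 20427) = 1/(√(-11621 + 2*11/(-169 - 208)) + 20427) = 1/(√(-11621 + 2*11/(-377)) + 20427) = 1/(√(-11621 + 2*11*(-1/377)) + 20427) = 1/(√(-11621 - 22/377) + 20427) = 1/(√(-4381139/377) + 20427) = 1/(7*I*√33707947/377 + 20427) = 1/(20427 + 7*I*√33707947/377)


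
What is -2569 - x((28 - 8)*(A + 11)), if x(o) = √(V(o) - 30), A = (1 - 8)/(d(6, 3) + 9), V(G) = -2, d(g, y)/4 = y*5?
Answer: -2569 - 4*I*√2 ≈ -2569.0 - 5.6569*I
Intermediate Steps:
d(g, y) = 20*y (d(g, y) = 4*(y*5) = 4*(5*y) = 20*y)
A = -7/69 (A = (1 - 8)/(20*3 + 9) = -7/(60 + 9) = -7/69 ≈ -0.10145)
x(o) = 4*I*√2 (x(o) = √(-2 - 30) = √(-32) = 4*I*√2)
-2569 - x((28 - 8)*(A + 11)) = -2569 - 4*I*√2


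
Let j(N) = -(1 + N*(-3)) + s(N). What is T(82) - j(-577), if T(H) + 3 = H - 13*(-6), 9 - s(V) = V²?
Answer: 334809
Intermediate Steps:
s(V) = 9 - V²
T(H) = 75 + H (T(H) = -3 + (H - 13*(-6)) = -3 + (H + 78) = -3 + (78 + H) = 75 + H)
j(N) = 8 - N² + 3*N (j(N) = -(1 + N*(-3)) + (9 - N²) = -(1 - 3*N) + (9 - N²) = (-1 + 3*N) + (9 - N²) = 8 - N² + 3*N)
T(82) - j(-577) = (75 + 82) - (8 - 1*(-577)² + 3*(-577)) = 157 - (8 - 1*332929 - 1731) = 157 - (8 - 332929 - 1731) = 157 - 1*(-334652) = 157 + 334652 = 334809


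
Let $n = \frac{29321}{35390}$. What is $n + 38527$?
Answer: $\frac{1363499851}{35390} \approx 38528.0$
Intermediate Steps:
$n = \frac{29321}{35390}$ ($n = 29321 \cdot \frac{1}{35390} = \frac{29321}{35390} \approx 0.82851$)
$n + 38527 = \frac{29321}{35390} + 38527 = \frac{1363499851}{35390}$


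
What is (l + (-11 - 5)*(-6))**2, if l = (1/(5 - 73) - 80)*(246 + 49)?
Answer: 2555416453489/4624 ≈ 5.5264e+8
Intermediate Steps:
l = -1605095/68 (l = (1/(-68) - 80)*295 = (-1/68 - 80)*295 = -5441/68*295 = -1605095/68 ≈ -23604.)
(l + (-11 - 5)*(-6))**2 = (-1605095/68 + (-11 - 5)*(-6))**2 = (-1605095/68 - 16*(-6))**2 = (-1605095/68 + 96)**2 = (-1598567/68)**2 = 2555416453489/4624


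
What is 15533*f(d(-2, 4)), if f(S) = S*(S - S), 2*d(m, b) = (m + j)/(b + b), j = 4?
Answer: 0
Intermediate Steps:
d(m, b) = (4 + m)/(4*b) (d(m, b) = ((m + 4)/(b + b))/2 = ((4 + m)/((2*b)))/2 = ((4 + m)*(1/(2*b)))/2 = ((4 + m)/(2*b))/2 = (4 + m)/(4*b))
f(S) = 0 (f(S) = S*0 = 0)
15533*f(d(-2, 4)) = 15533*0 = 0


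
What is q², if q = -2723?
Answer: 7414729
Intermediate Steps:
q² = (-2723)² = 7414729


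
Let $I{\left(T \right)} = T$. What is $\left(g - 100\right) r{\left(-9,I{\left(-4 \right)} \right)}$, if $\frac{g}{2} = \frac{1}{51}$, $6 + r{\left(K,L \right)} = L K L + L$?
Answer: $\frac{785092}{51} \approx 15394.0$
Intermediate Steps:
$r{\left(K,L \right)} = -6 + L + K L^{2}$ ($r{\left(K,L \right)} = -6 + \left(L K L + L\right) = -6 + \left(K L L + L\right) = -6 + \left(K L^{2} + L\right) = -6 + \left(L + K L^{2}\right) = -6 + L + K L^{2}$)
$g = \frac{2}{51} \approx 0.039216$
$\left(g - 100\right) r{\left(-9,I{\left(-4 \right)} \right)} = \left(\frac{2}{51} - 100\right) \left(-6 - 4 - 9 \left(-4\right)^{2}\right) = - \frac{5098 \left(-6 - 4 - 144\right)}{51} = \left(- \frac{5098}{51}\right) \left(-154\right) = \frac{785092}{51}$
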